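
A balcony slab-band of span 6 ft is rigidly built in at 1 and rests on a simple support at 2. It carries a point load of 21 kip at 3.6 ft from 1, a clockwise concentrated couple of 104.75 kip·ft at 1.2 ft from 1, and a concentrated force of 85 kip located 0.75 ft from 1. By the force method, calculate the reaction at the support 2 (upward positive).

R_2 = 20.41 kip

Choose R_2 as the redundant. The primary structure is the cantilever fixed at 1.
Deflection at 2 on the released cantilever, summing each load's contribution:
  point load 21 at a = 3.6: Pa²(3L − a)/(6EI) = 653.2/EI
  clockwise couple 104.75 at a = 1.2: M₀a(2L − a)/(2EI) = 678.8/EI
  point load 85 at a = 0.75: Pa²(3L − a)/(6EI) = 137.5/EI
  δ_0 = 1469/EI
Tip deflection under a unit load at 2: L³/(3EI) = 72/EI.
Compatibility at 2: δ_0 − R_2·δ_{22} = 0, so R_2 = 1469/72 = 20.41 kip.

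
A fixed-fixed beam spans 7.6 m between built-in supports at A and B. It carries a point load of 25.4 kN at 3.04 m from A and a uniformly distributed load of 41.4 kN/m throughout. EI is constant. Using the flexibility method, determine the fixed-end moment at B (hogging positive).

Release both end moments; the primary structure is a simply-supported span AB with redundants M_A and M_B.
End rotations of the released simple span under the applied load (×1/EI):
  at A: point load 25.4 at a = 3.04: Pab(L + b)/(6LEI) = 93.89/EI
  at B: point load 25.4 at a = 3.04: Pab(L + a)/(6LEI) = 82.16/EI
  at A: UDL 41.4: wL³/(24EI) = 757.2/EI
  at B: UDL 41.4: wL³/(24EI) = 757.2/EI
  θ_A0 = 851.1/EI,  θ_B0 = 839.4/EI
Flexibility coefficients: a unit moment at one end gives L/(3EI) there and L/(6EI) at the far end, so f₁₁ = f₂₂ = 2.533/EI and f₁₂ = f₂₁ = 1.267/EI.
Compatibility — zero rotation at each built-in end:
  2.533 M_A + 1.267 M_B = 851.1
  1.267 M_A + 2.533 M_B = 839.4
Solving the pair gives M_A = 227.1 kN·m and M_B = 217.8 kN·m (hogging).

M_B = 217.8 kN·m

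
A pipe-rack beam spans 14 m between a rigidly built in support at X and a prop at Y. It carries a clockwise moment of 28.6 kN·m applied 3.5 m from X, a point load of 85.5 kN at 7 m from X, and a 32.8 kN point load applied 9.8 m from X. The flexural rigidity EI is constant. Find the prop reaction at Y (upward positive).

Remove the prop at Y; the released (primary) structure is a cantilever built in at X.
Deflection at Y on the released cantilever, summing each load's contribution:
  clockwise couple 28.6 at a = 3.5: M₀a(2L − a)/(2EI) = 1226/EI
  point load 85.5 at a = 7: Pa²(3L − a)/(6EI) = 24439/EI
  point load 32.8 at a = 9.8: Pa²(3L − a)/(6EI) = 16906/EI
  δ_0 = 42571/EI
Tip deflection under a unit load at Y: L³/(3EI) = 914.7/EI.
The prop prevents deflection at Y: R_Y = δ_0/δ_{YY} = 42571/914.7 = 46.54 kN.

R_Y = 46.54 kN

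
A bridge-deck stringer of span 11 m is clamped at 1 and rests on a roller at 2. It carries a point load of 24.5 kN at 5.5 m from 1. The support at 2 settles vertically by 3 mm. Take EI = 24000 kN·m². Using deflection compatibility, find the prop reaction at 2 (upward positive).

R_2 = 7.494 kN

Remove the prop at 2; the released (primary) structure is a cantilever built in at 1.
Primary-structure tip deflection at 2 by superposition:
  point load 24.5 at a = 5.5: Pa²(3L − a)/(6EI) = 3397/EI
Flexibility coefficient — unit upward force at 2: δ_{22} = L³/(3EI) = 443.7/EI.
With EI = 24000 kN·m²: δ_0 = 0.14153 m and δ_{22} = 0.018486 m/kN.
Compatibility — the beam at 2 must follow the support down by 0.003 m: δ_0 − R_2·δ_{22} = 0.003, so R_2 = (0.14153 − 0.003)/0.018486 = 7.494 kN.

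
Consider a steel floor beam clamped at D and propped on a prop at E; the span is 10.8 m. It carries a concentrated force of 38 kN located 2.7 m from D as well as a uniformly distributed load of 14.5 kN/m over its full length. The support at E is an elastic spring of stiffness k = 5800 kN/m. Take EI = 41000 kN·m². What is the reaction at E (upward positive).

R_E = 60.96 kN

Take the reaction at E as the redundant and release it; the primary structure is a cantilever fixed at D.
Primary-structure tip deflection at E by superposition:
  point load 38 at a = 2.7: Pa²(3L − a)/(6EI) = 1371/EI
  UDL 14.5: wL⁴/(8EI) = 24659/EI
  δ_0 = 26030/EI
Flexibility coefficient — unit upward force at E: δ_{EE} = L³/(3EI) = 419.9/EI.
With EI = 41000 kN·m²: δ_0 = 0.63488 m and δ_{EE} = 0.010242 m/kN.
Compatibility — the spring shortens by R_E/k under the reaction it provides: δ_0 − R_E·δ_{EE} = R_E/k. With 1/k = 0.000172 m/kN, R_E = δ_0 / (δ_{EE} + 1/k) = 0.63488 / (0.010242 + 0.000172) = 60.96 kN.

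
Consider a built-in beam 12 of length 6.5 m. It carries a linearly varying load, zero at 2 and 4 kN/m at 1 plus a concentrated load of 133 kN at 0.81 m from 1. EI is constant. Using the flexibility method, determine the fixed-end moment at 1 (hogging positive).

Release both end moments; the primary structure is a simply-supported span 12 with redundants M_1 and M_2.
On the primary (simply-supported) span, the end slopes from the loading are:
  at 1: triangular load, peak 4: w₀L³/(45EI) = 24.41/EI
  at 2: triangular load, peak 4: 7w₀L³/(360EI) = 21.36/EI
  at 1: point load 133 at a = 0.81: Pab(L + b)/(6LEI) = 191.6/EI
  at 2: point load 133 at a = 0.81: Pab(L + a)/(6LEI) = 114.9/EI
  θ_10 = 216/EI,  θ_20 = 136.3/EI
Flexibility coefficients: a unit moment at one end gives L/(3EI) there and L/(6EI) at the far end, so f₁₁ = f₂₂ = 2.167/EI and f₁₂ = f₂₁ = 1.083/EI.
Compatibility — zero rotation at each built-in end:
  2.167 M_1 + 1.083 M_2 = 216
  1.083 M_1 + 2.167 M_2 = 136.3
Solving the pair gives M_1 = 91 kN·m and M_2 = 17.39 kN·m (hogging).

M_1 = 91 kN·m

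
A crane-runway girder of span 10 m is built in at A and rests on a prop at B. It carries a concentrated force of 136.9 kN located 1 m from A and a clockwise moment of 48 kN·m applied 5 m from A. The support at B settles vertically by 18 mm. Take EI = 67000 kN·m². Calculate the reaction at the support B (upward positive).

R_B = 3.767 kN

Take the reaction at B as the redundant and release it; the primary structure is a cantilever fixed at A.
Primary-structure tip deflection at B by superposition:
  point load 136.9 at a = 1: Pa²(3L − a)/(6EI) = 661.7/EI
  clockwise couple 48 at a = 5: M₀a(2L − a)/(2EI) = 1800/EI
  δ_0 = 2462/EI
Tip deflection under a unit load at B: L³/(3EI) = 333.3/EI.
With EI = 67000 kN·m²: δ_0 = 0.036742 m and δ_{BB} = 0.004975 m/kN.
Compatibility — the beam at B must follow the support down by 0.018 m: δ_0 − R_B·δ_{BB} = 0.018, so R_B = (0.036742 − 0.018)/0.004975 = 3.767 kN.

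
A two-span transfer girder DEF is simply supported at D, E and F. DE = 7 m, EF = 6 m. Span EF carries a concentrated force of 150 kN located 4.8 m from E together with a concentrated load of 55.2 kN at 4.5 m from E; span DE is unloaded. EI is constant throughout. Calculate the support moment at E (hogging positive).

M_E = 57.79 kN·m

Insert a hinge at E; M_E is the redundant, and each span becomes simply supported.
End slopes at the hinge E, treating each span as simply supported:
  span EF: point load 150 at a = 4.8: Pab(L + b)/(6LEI) = 172.8/EI
  span EF: point load 55.2 at a = 4.5: Pab(L + b)/(6LEI) = 77.62/EI
  relative rotation θ_0 = (0 + 250.4)/EI = 250.4/EI
A unit hogging moment at E produces rotation L₁/(3EI) + L₂/(3EI) = 4.333/EI.
Slope continuity at E: θ_0 = M_E·4.333/EI, so M_E = 250.4/4.333 = 57.79 kN·m (hogging).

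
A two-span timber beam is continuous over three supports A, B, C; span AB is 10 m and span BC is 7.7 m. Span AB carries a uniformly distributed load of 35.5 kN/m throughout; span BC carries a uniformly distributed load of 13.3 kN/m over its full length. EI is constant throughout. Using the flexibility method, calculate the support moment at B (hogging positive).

M_B = 293.6 kN·m

Release continuity at B by inserting a hinge; the redundant is the internal moment M_B. The primary structure is two simply-supported spans AB and BC.
End slopes at the hinge B, treating each span as simply supported:
  span AB: UDL 35.5: wL³/(24EI) = 1479/EI
  span BC: UDL 13.3: wL³/(24EI) = 253/EI
  relative rotation θ_0 = (1479 + 253)/EI = 1732/EI
A unit hogging moment at B produces rotation L₁/(3EI) + L₂/(3EI) = 5.9/EI.
Compatibility: M_B·(L₁+L₂)/(3EI) = θ_0, giving M_B = 293.6 kN·m (hogging).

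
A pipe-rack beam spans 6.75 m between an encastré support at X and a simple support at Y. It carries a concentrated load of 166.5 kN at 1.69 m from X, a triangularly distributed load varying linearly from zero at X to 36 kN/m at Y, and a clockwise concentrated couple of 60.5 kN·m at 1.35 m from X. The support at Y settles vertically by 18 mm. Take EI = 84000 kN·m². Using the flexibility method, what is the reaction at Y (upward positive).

R_Y = 71.27 kN

Choose R_Y as the redundant. The primary structure is the cantilever fixed at X.
Deflection at Y on the released cantilever, summing each load's contribution:
  point load 166.5 at a = 1.69: Pa²(3L − a)/(6EI) = 1471/EI
  triangular load, peak 36 at the free end: 11w₀L⁴/(120EI) = 6851/EI
  clockwise couple 60.5 at a = 1.35: M₀a(2L − a)/(2EI) = 496.2/EI
  δ_0 = 8818/EI
Flexibility coefficient — unit upward force at Y: δ_{YY} = L³/(3EI) = 102.5/EI.
With EI = 84000 kN·m²: δ_0 = 0.10497 m and δ_{YY} = 0.00122 m/kN.
Compatibility — the beam at Y must follow the support down by 0.018 m: δ_0 − R_Y·δ_{YY} = 0.018, so R_Y = (0.10497 − 0.018)/0.00122 = 71.27 kN.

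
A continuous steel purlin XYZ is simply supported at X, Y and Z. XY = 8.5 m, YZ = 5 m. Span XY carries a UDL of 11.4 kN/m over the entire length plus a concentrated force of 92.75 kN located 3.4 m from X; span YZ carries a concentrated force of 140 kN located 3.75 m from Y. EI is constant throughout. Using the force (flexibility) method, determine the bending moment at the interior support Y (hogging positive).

M_Y = 178.6 kN·m

Release continuity at Y by inserting a hinge; the redundant is the internal moment M_Y. The primary structure is two simply-supported spans XY and YZ.
Discontinuity in slope at Y on the released structure — sum the simple-span end rotations:
  span XY: UDL 11.4: wL³/(24EI) = 291.7/EI
  span XY: point load 92.75 at a = 3.4: Pab(L + a)/(6LEI) = 375.3/EI
  span YZ: point load 140 at a = 3.75: Pab(L + b)/(6LEI) = 136.7/EI
  relative rotation θ_0 = (667 + 136.7)/EI = 803.7/EI
A unit hogging moment at Y produces rotation L₁/(3EI) + L₂/(3EI) = 4.5/EI.
Compatibility: M_Y·(L₁+L₂)/(3EI) = θ_0, giving M_Y = 178.6 kN·m (hogging).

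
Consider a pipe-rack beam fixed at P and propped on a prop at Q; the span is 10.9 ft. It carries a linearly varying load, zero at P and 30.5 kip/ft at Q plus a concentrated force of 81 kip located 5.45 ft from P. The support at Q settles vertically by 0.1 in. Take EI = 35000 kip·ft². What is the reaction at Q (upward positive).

R_Q = 116.1 kip

Choose R_Q as the redundant. The primary structure is the cantilever fixed at P.
Free-end deflection of the primary structure under the applied loading (downward +):
  triangular load, peak 30.5 at the free end: 11w₀L⁴/(120EI) = 39465/EI
  point load 81 at a = 5.45: Pa²(3L − a)/(6EI) = 10927/EI
  δ_0 = 50392/EI
Tip deflection under a unit load at Q: L³/(3EI) = 431.7/EI.
With EI = 35000 kip·ft²: δ_0 = 1.4398 ft and δ_{QQ} = 0.012334 ft/kip.
Compatibility — the beam at Q must follow the support down by 0.008333 ft: δ_0 − R_Q·δ_{QQ} = 0.008333, so R_Q = (1.4398 − 0.008333)/0.012334 = 116.1 kip.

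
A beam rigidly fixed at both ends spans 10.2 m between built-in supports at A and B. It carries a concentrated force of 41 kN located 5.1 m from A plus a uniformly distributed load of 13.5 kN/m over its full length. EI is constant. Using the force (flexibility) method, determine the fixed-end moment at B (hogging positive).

M_B = 169.3 kN·m

Release both end moments; the primary structure is a simply-supported span AB with redundants M_A and M_B.
On the primary (simply-supported) span, the end slopes from the loading are:
  at A: point load 41 at a = 5.1: Pab(L + b)/(6LEI) = 266.6/EI
  at B: point load 41 at a = 5.1: Pab(L + a)/(6LEI) = 266.6/EI
  at A: UDL 13.5: wL³/(24EI) = 596.9/EI
  at B: UDL 13.5: wL³/(24EI) = 596.9/EI
  θ_A0 = 863.5/EI,  θ_B0 = 863.5/EI
Flexibility coefficients: a unit moment at one end gives L/(3EI) there and L/(6EI) at the far end, so f₁₁ = f₂₂ = 3.4/EI and f₁₂ = f₂₁ = 1.7/EI.
Compatibility — zero rotation at each built-in end:
  3.4 M_A + 1.7 M_B = 863.5
  1.7 M_A + 3.4 M_B = 863.5
Solving the pair gives M_A = 169.3 kN·m and M_B = 169.3 kN·m (hogging).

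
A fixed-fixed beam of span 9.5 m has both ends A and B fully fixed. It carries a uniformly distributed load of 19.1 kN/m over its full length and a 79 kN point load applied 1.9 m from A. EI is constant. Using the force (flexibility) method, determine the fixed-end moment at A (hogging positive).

M_A = 239.7 kN·m

Take the two fixed-end moments M_A, M_B as redundants; the released structure is the simple span AB.
On the primary (simply-supported) span, the end slopes from the loading are:
  at A: UDL 19.1: wL³/(24EI) = 682.3/EI
  at B: UDL 19.1: wL³/(24EI) = 682.3/EI
  at A: point load 79 at a = 1.9: Pab(L + b)/(6LEI) = 342.2/EI
  at B: point load 79 at a = 1.9: Pab(L + a)/(6LEI) = 228.2/EI
  θ_A0 = 1025/EI,  θ_B0 = 910.5/EI
Flexibility coefficients: a unit moment at one end gives L/(3EI) there and L/(6EI) at the far end, so f₁₁ = f₂₂ = 3.167/EI and f₁₂ = f₂₁ = 1.583/EI.
Compatibility — zero rotation at each built-in end:
  3.167 M_A + 1.583 M_B = 1025
  1.583 M_A + 3.167 M_B = 910.5
Solving the pair gives M_A = 239.7 kN·m and M_B = 167.7 kN·m (hogging).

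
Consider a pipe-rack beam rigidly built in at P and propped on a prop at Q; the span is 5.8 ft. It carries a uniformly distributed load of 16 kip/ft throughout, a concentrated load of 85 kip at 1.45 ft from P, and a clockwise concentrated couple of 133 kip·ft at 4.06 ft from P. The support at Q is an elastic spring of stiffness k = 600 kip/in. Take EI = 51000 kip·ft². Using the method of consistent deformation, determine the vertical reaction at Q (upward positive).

Take the reaction at Q as the redundant and release it; the primary structure is a cantilever fixed at P.
Primary-structure tip deflection at Q by superposition:
  UDL 16: wL⁴/(8EI) = 2263/EI
  point load 85 at a = 1.45: Pa²(3L − a)/(6EI) = 475.1/EI
  clockwise couple 133 at a = 4.06: M₀a(2L − a)/(2EI) = 2036/EI
  δ_0 = 4774/EI
Tip deflection under a unit load at Q: L³/(3EI) = 65.04/EI.
With EI = 51000 kip·ft²: δ_0 = 0.09361 ft and δ_{QQ} = 0.001275 ft/kip.
Compatibility — the spring shortens by R_Q/k under the reaction it provides: δ_0 − R_Q·δ_{QQ} = R_Q/k. With 1/k = 1/(600×12) ft/kip = 0.000139 ft/kip, R_Q = δ_0 / (δ_{QQ} + 1/k) = 0.09361 / (0.001275 + 0.000139) = 66.2 kip.

R_Q = 66.2 kip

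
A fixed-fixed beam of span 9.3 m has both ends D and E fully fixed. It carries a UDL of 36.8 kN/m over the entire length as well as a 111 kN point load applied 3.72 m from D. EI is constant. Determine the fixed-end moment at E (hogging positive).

Release both end moments; the primary structure is a simply-supported span DE with redundants M_D and M_E.
Simple-span end rotations at D and E under the given loads:
  at D: UDL 36.8: wL³/(24EI) = 1233/EI
  at E: UDL 36.8: wL³/(24EI) = 1233/EI
  at D: point load 111 at a = 3.72: Pab(L + b)/(6LEI) = 614.4/EI
  at E: point load 111 at a = 3.72: Pab(L + a)/(6LEI) = 537.6/EI
  θ_D0 = 1848/EI,  θ_E0 = 1771/EI
Flexibility coefficients: a unit moment at one end gives L/(3EI) there and L/(6EI) at the far end, so f₁₁ = f₂₂ = 3.1/EI and f₁₂ = f₂₁ = 1.55/EI.
Compatibility — zero rotation at each built-in end:
  3.1 M_D + 1.55 M_E = 1848
  1.55 M_D + 3.1 M_E = 1771
Solving the pair gives M_D = 413.9 kN·m and M_E = 364.3 kN·m (hogging).

M_E = 364.3 kN·m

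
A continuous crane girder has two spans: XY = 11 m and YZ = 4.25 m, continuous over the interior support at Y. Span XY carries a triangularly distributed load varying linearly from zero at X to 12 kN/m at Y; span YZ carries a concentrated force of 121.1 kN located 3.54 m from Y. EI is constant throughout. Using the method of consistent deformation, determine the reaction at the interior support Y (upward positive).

Insert a hinge at Y; M_Y is the redundant, and each span becomes simply supported.
Discontinuity in slope at Y on the released structure — sum the simple-span end rotations:
  span XY: triangular load, peak 12: w₀L³/(45EI) = 354.9/EI
  span YZ: point load 121.1 at a = 3.54: Pab(L + b)/(6LEI) = 59.2/EI
  relative rotation θ_0 = (354.9 + 59.2)/EI = 414.1/EI
A unit hogging moment at Y produces rotation L₁/(3EI) + L₂/(3EI) = 5.083/EI.
Slope continuity at Y: θ_0 = M_Y·5.083/EI, so M_Y = 414.1/5.083 = 81.47 kN·m (hogging).
Span XY, ΣM about X with M_Y applied at Y: R_Y^{XY}·11 = 484 + 81.47, so R_Y^{XY} = 51.41 kN and R_X = 66 − 51.41 = 14.59 kN.
Span YZ, ΣM about Z: R_Y^{YZ}·4.25 = 85.98 + 81.47, so R_Y^{YZ} = 39.4 kN and R_Z = 121.1 − 39.4 = 81.7 kN.
R_Y = 51.41 + 39.4 = 90.81 kN.

R_Y = 90.81 kN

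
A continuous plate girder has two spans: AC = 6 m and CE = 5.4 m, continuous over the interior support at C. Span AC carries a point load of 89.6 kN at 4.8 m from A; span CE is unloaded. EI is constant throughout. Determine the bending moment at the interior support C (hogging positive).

M_C = 40.74 kN·m

Insert a hinge at C; M_C is the redundant, and each span becomes simply supported.
Rotations at C on the released spans (each span's end-slope, ×1/EI):
  span AC: point load 89.6 at a = 4.8: Pab(L + a)/(6LEI) = 154.8/EI
  relative rotation θ_0 = (154.8 + 0)/EI = 154.8/EI
A unit hogging moment at C produces rotation L₁/(3EI) + L₂/(3EI) = 3.8/EI.
Slope continuity at C: θ_0 = M_C·3.8/EI, so M_C = 154.8/3.8 = 40.74 kN·m (hogging).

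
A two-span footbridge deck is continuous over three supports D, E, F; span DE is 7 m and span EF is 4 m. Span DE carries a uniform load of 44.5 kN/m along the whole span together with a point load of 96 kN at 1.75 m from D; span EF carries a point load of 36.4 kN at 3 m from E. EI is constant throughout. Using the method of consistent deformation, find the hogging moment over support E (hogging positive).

Take M_E as the redundant. Released structure: two simple spans DE and EF with a hinge at E.
Rotations at E on the released spans (each span's end-slope, ×1/EI):
  span DE: UDL 44.5: wL³/(24EI) = 636/EI
  span DE: point load 96 at a = 1.75: Pab(L + a)/(6LEI) = 183.8/EI
  span EF: point load 36.4 at a = 3: Pab(L + b)/(6LEI) = 22.75/EI
  relative rotation θ_0 = (819.7 + 22.75)/EI = 842.5/EI
A unit hogging moment at E produces rotation L₁/(3EI) + L₂/(3EI) = 3.667/EI.
Slope continuity at E: θ_0 = M_E·3.667/EI, so M_E = 842.5/3.667 = 229.8 kN·m (hogging).

M_E = 229.8 kN·m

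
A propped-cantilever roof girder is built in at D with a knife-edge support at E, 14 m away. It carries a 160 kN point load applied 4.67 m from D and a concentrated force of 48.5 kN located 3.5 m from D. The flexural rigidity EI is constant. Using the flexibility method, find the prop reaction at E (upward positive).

R_E = 27.9 kN

Release the roller at E. Primary structure: cantilever fixed at D.
Primary-structure tip deflection at E by superposition:
  point load 160 at a = 4.67: Pa²(3L − a)/(6EI) = 21710/EI
  point load 48.5 at a = 3.5: Pa²(3L − a)/(6EI) = 3812/EI
  δ_0 = 25522/EI
Tip deflection under a unit load at E: L³/(3EI) = 914.7/EI.
The prop prevents deflection at E: R_E = δ_0/δ_{EE} = 25522/914.7 = 27.9 kN.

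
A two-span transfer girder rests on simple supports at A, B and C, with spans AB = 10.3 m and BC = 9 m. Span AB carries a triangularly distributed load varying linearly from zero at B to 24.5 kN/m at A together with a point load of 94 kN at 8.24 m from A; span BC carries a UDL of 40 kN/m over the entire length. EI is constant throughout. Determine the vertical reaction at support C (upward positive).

R_C = 141.8 kN

Insert a hinge at B; M_B is the redundant, and each span becomes simply supported.
End slopes at the hinge B, treating each span as simply supported:
  span AB: triangular load, peak 24.5: 7w₀L³/(360EI) = 520.6/EI
  span AB: point load 94 at a = 8.24: Pab(L + a)/(6LEI) = 478.7/EI
  span BC: UDL 40: wL³/(24EI) = 1215/EI
  relative rotation θ_0 = (999.2 + 1215)/EI = 2214/EI
A unit hogging moment at B produces rotation L₁/(3EI) + L₂/(3EI) = 6.433/EI.
Slope continuity at B: θ_0 = M_B·6.433/EI, so M_B = 2214/6.433 = 344.2 kN·m (hogging).
Span BC, ΣM about C: R_B^{BC}·9 = 1620 + 344.2, so R_B^{BC} = 218.2 kN and R_C = 360 − 218.2 = 141.8 kN.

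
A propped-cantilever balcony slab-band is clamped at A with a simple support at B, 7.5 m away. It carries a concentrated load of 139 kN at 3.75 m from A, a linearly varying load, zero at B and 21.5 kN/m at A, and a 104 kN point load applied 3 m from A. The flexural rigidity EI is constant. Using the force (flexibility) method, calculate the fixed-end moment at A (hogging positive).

M_A = 425.9 kN·m

Release the roller at B. Primary structure: cantilever fixed at A.
Free-end deflection of the primary structure under the applied loading (downward +):
  point load 139 at a = 3.75: Pa²(3L − a)/(6EI) = 6108/EI
  triangular load, peak 21.5 at the fixed end: w₀L⁴/(30EI) = 2268/EI
  point load 104 at a = 3: Pa²(3L − a)/(6EI) = 3042/EI
  δ_0 = 11418/EI
Flexibility coefficient — unit upward force at B: δ_{BB} = L³/(3EI) = 140.6/EI.
Compatibility at B: δ_0 − R_B·δ_{BB} = 0, so R_B = 11418/140.6 = 81.19 kN.
Moment equilibrium about A: M_A = Σ(load moments about A) − R_B·L = 1035 − 81.19×7.5 = 425.9 kN·m.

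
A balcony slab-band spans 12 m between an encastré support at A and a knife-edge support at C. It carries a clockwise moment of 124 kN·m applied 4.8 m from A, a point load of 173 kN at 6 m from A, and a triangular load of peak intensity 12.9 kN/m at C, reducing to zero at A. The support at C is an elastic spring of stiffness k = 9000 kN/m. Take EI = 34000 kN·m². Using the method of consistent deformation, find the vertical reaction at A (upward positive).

R_A = 144.5 kN

Take the reaction at C as the redundant and release it; the primary structure is a cantilever fixed at A.
Free-end deflection of the primary structure under the applied loading (downward +):
  clockwise couple 124 at a = 4.8: M₀a(2L − a)/(2EI) = 5714/EI
  point load 173 at a = 6: Pa²(3L − a)/(6EI) = 31140/EI
  triangular load, peak 12.9 at the free end: 11w₀L⁴/(120EI) = 24520/EI
  δ_0 = 61374/EI
Flexibility coefficient — unit upward force at C: δ_{CC} = L³/(3EI) = 576/EI.
With EI = 34000 kN·m²: δ_0 = 1.8051 m and δ_{CC} = 0.016941 m/kN.
Compatibility — the spring shortens by R_C/k under the reaction it provides: δ_0 − R_C·δ_{CC} = R_C/k. With 1/k = 0.000111 m/kN, R_C = δ_0 / (δ_{CC} + 1/k) = 1.8051 / (0.016941 + 0.000111) = 105.9 kN.
Vertical equilibrium: R_A = ΣP − R_C = 250.4 − 105.9 = 144.5 kN.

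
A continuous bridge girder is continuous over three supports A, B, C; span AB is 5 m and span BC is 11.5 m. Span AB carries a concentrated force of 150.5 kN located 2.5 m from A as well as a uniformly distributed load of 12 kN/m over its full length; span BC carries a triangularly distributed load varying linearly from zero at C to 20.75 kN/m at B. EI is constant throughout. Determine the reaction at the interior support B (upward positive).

Take M_B as the redundant. Released structure: two simple spans AB and BC with a hinge at B.
Rotations at B on the released spans (each span's end-slope, ×1/EI):
  span AB: point load 150.5 at a = 2.5: Pab(L + a)/(6LEI) = 235.2/EI
  span AB: UDL 12: wL³/(24EI) = 62.5/EI
  span BC: triangular load, peak 20.75: w₀L³/(45EI) = 701.3/EI
  relative rotation θ_0 = (297.7 + 701.3)/EI = 998.9/EI
A unit hogging moment at B produces rotation L₁/(3EI) + L₂/(3EI) = 5.5/EI.
Slope continuity at B: θ_0 = M_B·5.5/EI, so M_B = 998.9/5.5 = 181.6 kN·m (hogging).
Span AB, ΣM about A with M_B applied at B: R_B^{AB}·5 = 526.2 + 181.6, so R_B^{AB} = 141.6 kN and R_A = 210.5 − 141.6 = 68.92 kN.
Span BC, ΣM about C: R_B^{BC}·11.5 = 914.7 + 181.6, so R_B^{BC} = 95.34 kN and R_C = 119.3 − 95.34 = 23.98 kN.
R_B = 141.6 + 95.34 = 236.9 kN.

R_B = 236.9 kN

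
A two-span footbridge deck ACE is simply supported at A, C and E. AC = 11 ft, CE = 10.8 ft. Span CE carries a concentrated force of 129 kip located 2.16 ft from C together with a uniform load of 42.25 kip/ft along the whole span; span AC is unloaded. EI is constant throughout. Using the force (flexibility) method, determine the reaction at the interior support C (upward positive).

Insert a hinge at C; M_C is the redundant, and each span becomes simply supported.
End slopes at the hinge C, treating each span as simply supported:
  span CE: point load 129 at a = 2.16: Pab(L + b)/(6LEI) = 722.2/EI
  span CE: UDL 42.25: wL³/(24EI) = 2218/EI
  relative rotation θ_0 = (0 + 2940)/EI = 2940/EI
A unit hogging moment at C produces rotation L₁/(3EI) + L₂/(3EI) = 7.267/EI.
Compatibility: M_C·(L₁+L₂)/(3EI) = θ_0, giving M_C = 404.6 kip·ft (hogging).
Span AC, ΣM about A with M_C applied at C: R_C^{AC}·11 = 0 + 404.6, so R_C^{AC} = 36.78 kip and R_A = 0 − 36.78 = -36.78 kip.
Span CE, ΣM about E: R_C^{CE}·10.8 = 3579 + 404.6, so R_C^{CE} = 368.8 kip and R_E = 585.3 − 368.8 = 216.5 kip.
R_C = 36.78 + 368.8 = 405.6 kip.

R_C = 405.6 kip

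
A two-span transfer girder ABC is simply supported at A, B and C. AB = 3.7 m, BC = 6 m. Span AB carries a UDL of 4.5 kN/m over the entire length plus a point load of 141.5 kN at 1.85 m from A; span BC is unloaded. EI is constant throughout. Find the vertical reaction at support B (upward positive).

R_B = 96.72 kN

Take M_B as the redundant. Released structure: two simple spans AB and BC with a hinge at B.
Discontinuity in slope at B on the released structure — sum the simple-span end rotations:
  span AB: UDL 4.5: wL³/(24EI) = 9.497/EI
  span AB: point load 141.5 at a = 1.85: Pab(L + a)/(6LEI) = 121.1/EI
  relative rotation θ_0 = (130.6 + 0)/EI = 130.6/EI
A unit hogging moment at B produces rotation L₁/(3EI) + L₂/(3EI) = 3.233/EI.
Compatibility: M_B·(L₁+L₂)/(3EI) = θ_0, giving M_B = 40.38 kN·m (hogging).
Span AB, ΣM about A with M_B applied at B: R_B^{AB}·3.7 = 292.6 + 40.38, so R_B^{AB} = 89.99 kN and R_A = 158.2 − 89.99 = 68.16 kN.
Span BC, ΣM about C: R_B^{BC}·6 = 0 + 40.38, so R_B^{BC} = 6.73 kN and R_C = 0 − 6.73 = -6.73 kN.
R_B = 89.99 + 6.73 = 96.72 kN.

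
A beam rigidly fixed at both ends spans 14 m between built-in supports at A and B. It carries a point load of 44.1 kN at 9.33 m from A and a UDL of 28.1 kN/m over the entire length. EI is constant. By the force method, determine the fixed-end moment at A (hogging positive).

Take the two fixed-end moments M_A, M_B as redundants; the released structure is the simple span AB.
On the primary (simply-supported) span, the end slopes from the loading are:
  at A: point load 44.1 at a = 9.33: Pab(L + b)/(6LEI) = 427.1/EI
  at B: point load 44.1 at a = 9.33: Pab(L + a)/(6LEI) = 533.7/EI
  at A: UDL 28.1: wL³/(24EI) = 3213/EI
  at B: UDL 28.1: wL³/(24EI) = 3213/EI
  θ_A0 = 3640/EI,  θ_B0 = 3746/EI
Flexibility coefficients: a unit moment at one end gives L/(3EI) there and L/(6EI) at the far end, so f₁₁ = f₂₂ = 4.667/EI and f₁₂ = f₂₁ = 2.333/EI.
Compatibility — zero rotation at each built-in end:
  4.667 M_A + 2.333 M_B = 3640
  2.333 M_A + 4.667 M_B = 3746
Solving the pair gives M_A = 504.7 kN·m and M_B = 550.4 kN·m (hogging).

M_A = 504.7 kN·m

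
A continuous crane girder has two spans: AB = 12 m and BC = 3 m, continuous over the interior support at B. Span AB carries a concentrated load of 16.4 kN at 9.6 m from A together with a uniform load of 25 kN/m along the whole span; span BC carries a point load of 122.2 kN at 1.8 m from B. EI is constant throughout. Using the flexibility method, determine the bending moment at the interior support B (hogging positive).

M_B = 395 kN·m

Release continuity at B by inserting a hinge; the redundant is the internal moment M_B. The primary structure is two simply-supported spans AB and BC.
Rotations at B on the released spans (each span's end-slope, ×1/EI):
  span AB: point load 16.4 at a = 9.6: Pab(L + a)/(6LEI) = 113.4/EI
  span AB: UDL 25: wL³/(24EI) = 1800/EI
  span BC: point load 122.2 at a = 1.8: Pab(L + b)/(6LEI) = 61.59/EI
  relative rotation θ_0 = (1913 + 61.59)/EI = 1975/EI
A unit hogging moment at B produces rotation L₁/(3EI) + L₂/(3EI) = 5/EI.
Slope continuity at B: θ_0 = M_B·5/EI, so M_B = 1975/5 = 395 kN·m (hogging).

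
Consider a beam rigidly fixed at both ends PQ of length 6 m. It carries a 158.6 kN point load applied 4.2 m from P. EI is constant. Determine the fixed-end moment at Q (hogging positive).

M_Q = 139.9 kN·m

Take the two fixed-end moments M_P, M_Q as redundants; the released structure is the simple span PQ.
End rotations of the released simple span under the applied load (×1/EI):
  at P: point load 158.6 at a = 4.2: Pab(L + b)/(6LEI) = 259.8/EI
  at Q: point load 158.6 at a = 4.2: Pab(L + a)/(6LEI) = 339.7/EI
  θ_P0 = 259.8/EI,  θ_Q0 = 339.7/EI
Flexibility coefficients: a unit moment at one end gives L/(3EI) there and L/(6EI) at the far end, so f₁₁ = f₂₂ = 2/EI and f₁₂ = f₂₁ = 1/EI.
Compatibility — zero rotation at each built-in end:
  2 M_P + 1 M_Q = 259.8
  1 M_P + 2 M_Q = 339.7
Solving the pair gives M_P = 59.95 kN·m and M_Q = 139.9 kN·m (hogging).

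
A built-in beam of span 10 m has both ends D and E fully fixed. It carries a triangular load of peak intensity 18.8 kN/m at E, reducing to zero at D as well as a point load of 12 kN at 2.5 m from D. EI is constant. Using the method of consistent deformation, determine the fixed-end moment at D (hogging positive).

M_D = 79.54 kN·m

Release both end moments; the primary structure is a simply-supported span DE with redundants M_D and M_E.
On the primary (simply-supported) span, the end slopes from the loading are:
  at D: triangular load, peak 18.8: 7w₀L³/(360EI) = 365.6/EI
  at E: triangular load, peak 18.8: w₀L³/(45EI) = 417.8/EI
  at D: point load 12 at a = 2.5: Pab(L + b)/(6LEI) = 65.62/EI
  at E: point load 12 at a = 2.5: Pab(L + a)/(6LEI) = 46.88/EI
  θ_D0 = 431.2/EI,  θ_E0 = 464.7/EI
Flexibility coefficients: a unit moment at one end gives L/(3EI) there and L/(6EI) at the far end, so f₁₁ = f₂₂ = 3.333/EI and f₁₂ = f₂₁ = 1.667/EI.
Compatibility — zero rotation at each built-in end:
  3.333 M_D + 1.667 M_E = 431.2
  1.667 M_D + 3.333 M_E = 464.7
Solving the pair gives M_D = 79.54 kN·m and M_E = 99.62 kN·m (hogging).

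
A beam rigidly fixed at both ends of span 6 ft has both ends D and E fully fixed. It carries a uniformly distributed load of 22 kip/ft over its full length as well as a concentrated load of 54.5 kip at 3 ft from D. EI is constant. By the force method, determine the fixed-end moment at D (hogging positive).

M_D = 106.9 kip·ft

Take the two fixed-end moments M_D, M_E as redundants; the released structure is the simple span DE.
Simple-span end rotations at D and E under the given loads:
  at D: UDL 22: wL³/(24EI) = 198/EI
  at E: UDL 22: wL³/(24EI) = 198/EI
  at D: point load 54.5 at a = 3: Pab(L + b)/(6LEI) = 122.6/EI
  at E: point load 54.5 at a = 3: Pab(L + a)/(6LEI) = 122.6/EI
  θ_D0 = 320.6/EI,  θ_E0 = 320.6/EI
Flexibility coefficients: a unit moment at one end gives L/(3EI) there and L/(6EI) at the far end, so f₁₁ = f₂₂ = 2/EI and f₁₂ = f₂₁ = 1/EI.
Compatibility — zero rotation at each built-in end:
  2 M_D + 1 M_E = 320.6
  1 M_D + 2 M_E = 320.6
Solving the pair gives M_D = 106.9 kip·ft and M_E = 106.9 kip·ft (hogging).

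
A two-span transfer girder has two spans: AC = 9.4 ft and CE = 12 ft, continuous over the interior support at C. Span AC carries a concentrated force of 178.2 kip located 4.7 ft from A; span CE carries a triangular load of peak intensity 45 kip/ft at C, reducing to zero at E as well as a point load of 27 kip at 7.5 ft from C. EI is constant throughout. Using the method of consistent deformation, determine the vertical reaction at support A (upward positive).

Insert a hinge at C; M_C is the redundant, and each span becomes simply supported.
End slopes at the hinge C, treating each span as simply supported:
  span AC: point load 178.2 at a = 4.7: Pab(L + a)/(6LEI) = 984.1/EI
  span CE: triangular load, peak 45: w₀L³/(45EI) = 1728/EI
  span CE: point load 27 at a = 7.5: Pab(L + b)/(6LEI) = 208.8/EI
  relative rotation θ_0 = (984.1 + 1937)/EI = 2921/EI
A unit hogging moment at C produces rotation L₁/(3EI) + L₂/(3EI) = 7.133/EI.
Slope continuity at C: θ_0 = M_C·7.133/EI, so M_C = 2921/7.133 = 409.5 kip·ft (hogging).
Span AC, ΣM about A with M_C applied at C: R_C^{AC}·9.4 = 837.5 + 409.5, so R_C^{AC} = 132.7 kip and R_A = 178.2 − 132.7 = 45.54 kip.

R_A = 45.54 kip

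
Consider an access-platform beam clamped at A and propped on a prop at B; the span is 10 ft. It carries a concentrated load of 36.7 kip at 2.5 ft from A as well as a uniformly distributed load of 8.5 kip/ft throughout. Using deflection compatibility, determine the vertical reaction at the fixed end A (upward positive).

R_A = 86.67 kip

Take the reaction at B as the redundant and release it; the primary structure is a cantilever fixed at A.
Downward deflection at the released point B due to the loads:
  point load 36.7 at a = 2.5: Pa²(3L − a)/(6EI) = 1051/EI
  UDL 8.5: wL⁴/(8EI) = 10625/EI
  δ_0 = 11676/EI
Flexibility coefficient — unit upward force at B: δ_{BB} = L³/(3EI) = 333.3/EI.
The prop prevents deflection at B: R_B = δ_0/δ_{BB} = 11676/333.3 = 35.03 kip.
Vertical equilibrium: R_A = ΣP − R_B = 121.7 − 35.03 = 86.67 kip.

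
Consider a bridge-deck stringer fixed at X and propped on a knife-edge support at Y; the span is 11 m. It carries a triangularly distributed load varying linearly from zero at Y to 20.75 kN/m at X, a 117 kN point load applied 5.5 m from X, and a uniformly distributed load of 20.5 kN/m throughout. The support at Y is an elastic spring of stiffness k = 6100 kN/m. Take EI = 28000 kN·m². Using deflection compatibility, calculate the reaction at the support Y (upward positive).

Take the reaction at Y as the redundant and release it; the primary structure is a cantilever fixed at X.
Free-end deflection of the primary structure under the applied loading (downward +):
  triangular load, peak 20.75 at the fixed end: w₀L⁴/(30EI) = 10127/EI
  point load 117 at a = 5.5: Pa²(3L − a)/(6EI) = 16222/EI
  UDL 20.5: wL⁴/(8EI) = 37518/EI
  δ_0 = 63866/EI
Flexibility coefficient — unit upward force at Y: δ_{YY} = L³/(3EI) = 443.7/EI.
With EI = 28000 kN·m²: δ_0 = 2.2809 m and δ_{YY} = 0.015845 m/kN.
Compatibility — the spring shortens by R_Y/k under the reaction it provides: δ_0 − R_Y·δ_{YY} = R_Y/k. With 1/k = 0.000164 m/kN, R_Y = δ_0 / (δ_{YY} + 1/k) = 2.2809 / (0.015845 + 0.000164) = 142.5 kN.

R_Y = 142.5 kN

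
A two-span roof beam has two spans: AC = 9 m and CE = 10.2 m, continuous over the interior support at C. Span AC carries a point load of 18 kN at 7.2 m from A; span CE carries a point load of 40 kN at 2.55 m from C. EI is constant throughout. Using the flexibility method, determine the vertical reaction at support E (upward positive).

Take M_C as the redundant. Released structure: two simple spans AC and CE with a hinge at C.
Rotations at C on the released spans (each span's end-slope, ×1/EI):
  span AC: point load 18 at a = 7.2: Pab(L + a)/(6LEI) = 69.98/EI
  span CE: point load 40 at a = 2.55: Pab(L + b)/(6LEI) = 227.6/EI
  relative rotation θ_0 = (69.98 + 227.6)/EI = 297.6/EI
A unit hogging moment at C produces rotation L₁/(3EI) + L₂/(3EI) = 6.4/EI.
Slope continuity at C: θ_0 = M_C·6.4/EI, so M_C = 297.6/6.4 = 46.5 kN·m (hogging).
Span CE, ΣM about E: R_C^{CE}·10.2 = 306 + 46.5, so R_C^{CE} = 34.56 kN and R_E = 40 − 34.56 = 5.442 kN.

R_E = 5.442 kN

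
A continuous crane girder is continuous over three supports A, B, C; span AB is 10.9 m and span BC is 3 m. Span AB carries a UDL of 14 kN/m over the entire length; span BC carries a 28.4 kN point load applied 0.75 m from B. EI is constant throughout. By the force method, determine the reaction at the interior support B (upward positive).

R_B = 168.2 kN

Insert a hinge at B; M_B is the redundant, and each span becomes simply supported.
Discontinuity in slope at B on the released structure — sum the simple-span end rotations:
  span AB: UDL 14: wL³/(24EI) = 755.4/EI
  span BC: point load 28.4 at a = 0.75: Pab(L + b)/(6LEI) = 13.98/EI
  relative rotation θ_0 = (755.4 + 13.98)/EI = 769.4/EI
A unit hogging moment at B produces rotation L₁/(3EI) + L₂/(3EI) = 4.633/EI.
Compatibility: M_B·(L₁+L₂)/(3EI) = θ_0, giving M_B = 166.1 kN·m (hogging).
Span AB, ΣM about A with M_B applied at B: R_B^{AB}·10.9 = 831.7 + 166.1, so R_B^{AB} = 91.53 kN and R_A = 152.6 − 91.53 = 61.07 kN.
Span BC, ΣM about C: R_B^{BC}·3 = 63.9 + 166.1, so R_B^{BC} = 76.65 kN and R_C = 28.4 − 76.65 = -48.25 kN.
R_B = 91.53 + 76.65 = 168.2 kN.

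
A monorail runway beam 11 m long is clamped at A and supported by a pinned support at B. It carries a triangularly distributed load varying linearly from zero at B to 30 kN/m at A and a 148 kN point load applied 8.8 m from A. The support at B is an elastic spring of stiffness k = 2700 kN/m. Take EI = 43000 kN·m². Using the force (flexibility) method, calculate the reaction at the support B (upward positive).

Take the reaction at B as the redundant and release it; the primary structure is a cantilever fixed at A.
Primary-structure tip deflection at B by superposition:
  triangular load, peak 30 at the fixed end: w₀L⁴/(30EI) = 14641/EI
  point load 148 at a = 8.8: Pa²(3L − a)/(6EI) = 46227/EI
  δ_0 = 60868/EI
Flexibility coefficient — unit upward force at B: δ_{BB} = L³/(3EI) = 443.7/EI.
With EI = 43000 kN·m²: δ_0 = 1.4155 m and δ_{BB} = 0.010318 m/kN.
Compatibility — the spring shortens by R_B/k under the reaction it provides: δ_0 − R_B·δ_{BB} = R_B/k. With 1/k = 0.00037 m/kN, R_B = δ_0 / (δ_{BB} + 1/k) = 1.4155 / (0.010318 + 0.00037) = 132.4 kN.

R_B = 132.4 kN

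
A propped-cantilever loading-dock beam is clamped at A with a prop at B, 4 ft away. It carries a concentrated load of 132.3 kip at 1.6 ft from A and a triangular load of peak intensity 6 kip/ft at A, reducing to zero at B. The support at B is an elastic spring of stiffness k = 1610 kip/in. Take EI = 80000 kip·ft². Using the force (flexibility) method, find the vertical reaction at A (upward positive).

Take the reaction at B as the redundant and release it; the primary structure is a cantilever fixed at A.
Downward deflection at the released point B due to the loads:
  point load 132.3 at a = 1.6: Pa²(3L − a)/(6EI) = 587.1/EI
  triangular load, peak 6 at the fixed end: w₀L⁴/(30EI) = 51.2/EI
  δ_0 = 638.3/EI
Tip deflection under a unit load at B: L³/(3EI) = 21.33/EI.
With EI = 80000 kip·ft²: δ_0 = 0.007978 ft and δ_{BB} = 0.000267 ft/kip.
Compatibility — the spring shortens by R_B/k under the reaction it provides: δ_0 − R_B·δ_{BB} = R_B/k. With 1/k = 1/(1610×12) ft/kip = 0.000052 ft/kip, R_B = δ_0 / (δ_{BB} + 1/k) = 0.007978 / (0.000267 + 0.000052) = 25.06 kip.
Vertical equilibrium: R_A = ΣP − R_B = 144.3 − 25.06 = 119.2 kip.

R_A = 119.2 kip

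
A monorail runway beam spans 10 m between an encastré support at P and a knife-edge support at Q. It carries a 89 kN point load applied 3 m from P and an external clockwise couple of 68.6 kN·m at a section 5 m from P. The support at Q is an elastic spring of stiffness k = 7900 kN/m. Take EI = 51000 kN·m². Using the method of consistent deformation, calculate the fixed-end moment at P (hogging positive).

Release the roller at Q. Primary structure: cantilever fixed at P.
Primary-structure tip deflection at Q by superposition:
  point load 89 at a = 3: Pa²(3L − a)/(6EI) = 3604/EI
  clockwise couple 68.6 at a = 5: M₀a(2L − a)/(2EI) = 2572/EI
  δ_0 = 6177/EI
Tip deflection under a unit load at Q: L³/(3EI) = 333.3/EI.
With EI = 51000 kN·m²: δ_0 = 0.12112 m and δ_{QQ} = 0.006536 m/kN.
Compatibility — the spring shortens by R_Q/k under the reaction it provides: δ_0 − R_Q·δ_{QQ} = R_Q/k. With 1/k = 0.000127 m/kN, R_Q = δ_0 / (δ_{QQ} + 1/k) = 0.12112 / (0.006536 + 0.000127) = 18.18 kN.
Moment equilibrium about P: M_P = Σ(load moments about P) − R_Q·L = 335.6 − 18.18×10 = 153.8 kN·m.

M_P = 153.8 kN·m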